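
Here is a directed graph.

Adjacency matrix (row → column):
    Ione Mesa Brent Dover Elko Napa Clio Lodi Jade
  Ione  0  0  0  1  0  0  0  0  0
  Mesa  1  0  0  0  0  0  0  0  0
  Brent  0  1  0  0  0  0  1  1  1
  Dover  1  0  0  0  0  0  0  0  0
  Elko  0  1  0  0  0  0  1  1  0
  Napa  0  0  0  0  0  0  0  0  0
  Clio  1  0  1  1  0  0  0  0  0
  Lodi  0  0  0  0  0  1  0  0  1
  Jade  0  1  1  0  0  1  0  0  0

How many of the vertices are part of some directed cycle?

6

A vertex is on a directed cycle iff it belongs to a strongly connected component of size ≥ 2 (or has a self-loop).
The vertices on cycles are {Clio, Ione, Jade, Lodi, Brent, Dover} — 6 in total.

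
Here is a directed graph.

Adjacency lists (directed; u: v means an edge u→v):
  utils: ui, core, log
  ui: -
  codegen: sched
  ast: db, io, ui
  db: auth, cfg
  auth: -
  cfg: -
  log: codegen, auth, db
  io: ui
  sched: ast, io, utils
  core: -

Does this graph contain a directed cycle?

Yes

DFS with white/gray/black marking, starting from io:
io gray
  ui gray
  ui black
io black
utils gray
  utils→ui: ui black — skip
  core gray
  core black
  log gray
    codegen gray
      sched gray
        ast gray
          db gray
            auth gray
            auth black
            cfg gray
            cfg black
          db black
          ast→io: io black — skip
          ast→ui: ui black — skip
        ast black
        sched→io: io black — skip
        sched→utils: utils is gray → back edge
Back edge found, so a cycle exists: utils → log → codegen → sched → utils.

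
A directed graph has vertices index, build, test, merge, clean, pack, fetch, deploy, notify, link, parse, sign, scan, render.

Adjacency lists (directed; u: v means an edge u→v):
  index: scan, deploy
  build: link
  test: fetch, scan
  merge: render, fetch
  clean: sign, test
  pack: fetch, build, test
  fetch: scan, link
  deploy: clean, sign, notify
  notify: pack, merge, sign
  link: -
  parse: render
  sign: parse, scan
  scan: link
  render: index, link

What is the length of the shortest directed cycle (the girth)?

5

For each vertex v, BFS finds the shortest path from v back to v.
The shortest such closed walk is index → deploy → sign → parse → render → index, length 5.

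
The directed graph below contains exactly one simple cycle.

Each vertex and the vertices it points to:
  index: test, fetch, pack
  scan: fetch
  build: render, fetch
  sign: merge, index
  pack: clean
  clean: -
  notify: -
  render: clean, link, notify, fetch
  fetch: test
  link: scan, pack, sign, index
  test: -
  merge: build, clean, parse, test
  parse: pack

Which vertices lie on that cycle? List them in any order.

DFS with gray/black marking from merge:
merge gray
  build gray
    render gray
      clean gray
      clean black
      link gray
        scan gray
          fetch gray
            test gray
            test black
          fetch black
        scan black
        pack gray
          pack→clean: clean black — skip
        pack black
        sign gray
          sign→merge: merge is gray → back edge
Back edge closes the cycle merge → build → render → link → sign → merge; its vertices are {link, sign, build, merge, render}.

link, sign, build, merge, render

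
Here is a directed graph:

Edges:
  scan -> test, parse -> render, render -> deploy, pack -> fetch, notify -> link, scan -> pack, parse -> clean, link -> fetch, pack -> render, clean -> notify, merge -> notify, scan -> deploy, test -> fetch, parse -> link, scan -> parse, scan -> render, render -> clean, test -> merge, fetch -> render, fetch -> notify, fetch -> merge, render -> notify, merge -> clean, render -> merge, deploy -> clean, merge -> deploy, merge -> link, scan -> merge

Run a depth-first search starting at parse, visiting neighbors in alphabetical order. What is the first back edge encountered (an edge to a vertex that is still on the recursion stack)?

merge->clean

DFS from parse (visiting neighbors in alphabetical order); mark gray on enter, black on exit:
parse gray
  clean gray
    notify gray
      link gray
        fetch gray
          merge gray
            merge→clean: clean is gray → back edge
First back edge: merge → clean.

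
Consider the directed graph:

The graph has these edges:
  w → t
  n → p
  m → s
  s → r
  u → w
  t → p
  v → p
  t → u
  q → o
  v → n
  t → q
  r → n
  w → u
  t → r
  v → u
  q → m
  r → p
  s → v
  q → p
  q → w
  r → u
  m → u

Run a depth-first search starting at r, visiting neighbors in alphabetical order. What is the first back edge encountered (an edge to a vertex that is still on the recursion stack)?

s→r

DFS from r (visiting neighbors in alphabetical order); mark gray on enter, black on exit:
r gray
  n gray
    p gray
    p black
  n black
  r→p: p black — skip
  u gray
    w gray
      t gray
        t→p: p black — skip
        q gray
          m gray
            s gray
              s→r: r is gray → back edge
First back edge: s → r.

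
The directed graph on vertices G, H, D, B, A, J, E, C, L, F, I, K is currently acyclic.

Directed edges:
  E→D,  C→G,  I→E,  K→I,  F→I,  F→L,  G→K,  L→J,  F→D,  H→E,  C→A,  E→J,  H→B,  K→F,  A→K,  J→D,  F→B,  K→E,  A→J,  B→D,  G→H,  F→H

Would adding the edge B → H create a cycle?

Adding B→H creates a cycle iff H can already reach B.
Path from H: H → B.
So H → … → B → H is a cycle.

Yes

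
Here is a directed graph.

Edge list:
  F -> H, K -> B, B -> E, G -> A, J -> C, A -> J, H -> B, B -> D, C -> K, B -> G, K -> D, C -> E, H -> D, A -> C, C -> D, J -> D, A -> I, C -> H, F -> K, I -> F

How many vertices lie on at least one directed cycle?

A vertex is on a directed cycle iff it belongs to a strongly connected component of size ≥ 2 (or has a self-loop).
The vertices on cycles are {A, B, C, F, G, H, I, J, K} — 9 in total.

9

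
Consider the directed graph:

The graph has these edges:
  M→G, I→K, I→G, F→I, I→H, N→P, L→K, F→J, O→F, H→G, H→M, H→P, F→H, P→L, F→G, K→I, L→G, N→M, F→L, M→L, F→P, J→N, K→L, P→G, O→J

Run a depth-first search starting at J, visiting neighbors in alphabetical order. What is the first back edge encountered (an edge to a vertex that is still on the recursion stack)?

DFS from J (visiting neighbors in alphabetical order); mark gray on enter, black on exit:
J gray
  N gray
    M gray
      G gray
      G black
      L gray
        L→G: G black — skip
        K gray
          I gray
            I→G: G black — skip
            H gray
              H→G: G black — skip
              H→M: M is gray → back edge
First back edge: H → M.

H->M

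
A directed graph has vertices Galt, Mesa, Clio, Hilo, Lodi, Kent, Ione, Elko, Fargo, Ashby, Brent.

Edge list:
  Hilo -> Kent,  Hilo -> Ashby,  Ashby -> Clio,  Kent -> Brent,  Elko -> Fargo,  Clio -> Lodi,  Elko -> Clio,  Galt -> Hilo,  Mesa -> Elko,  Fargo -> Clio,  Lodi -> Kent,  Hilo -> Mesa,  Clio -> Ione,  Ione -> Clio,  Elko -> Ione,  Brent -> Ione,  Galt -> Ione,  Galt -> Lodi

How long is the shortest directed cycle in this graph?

2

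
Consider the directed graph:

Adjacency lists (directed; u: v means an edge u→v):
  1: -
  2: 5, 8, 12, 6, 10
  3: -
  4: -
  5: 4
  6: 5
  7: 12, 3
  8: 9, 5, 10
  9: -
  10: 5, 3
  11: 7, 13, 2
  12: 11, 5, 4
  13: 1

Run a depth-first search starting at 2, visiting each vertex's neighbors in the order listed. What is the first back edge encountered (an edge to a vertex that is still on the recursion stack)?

7->12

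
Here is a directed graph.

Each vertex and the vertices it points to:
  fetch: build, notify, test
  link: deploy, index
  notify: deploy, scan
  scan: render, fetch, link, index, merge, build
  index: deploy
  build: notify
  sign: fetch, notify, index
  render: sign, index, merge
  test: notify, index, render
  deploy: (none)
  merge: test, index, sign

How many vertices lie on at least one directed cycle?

A vertex is on a directed cycle iff it belongs to a strongly connected component of size ≥ 2 (or has a self-loop).
The vertices on cycles are {scan, sign, test, build, fetch, merge, notify, render} — 8 in total.

8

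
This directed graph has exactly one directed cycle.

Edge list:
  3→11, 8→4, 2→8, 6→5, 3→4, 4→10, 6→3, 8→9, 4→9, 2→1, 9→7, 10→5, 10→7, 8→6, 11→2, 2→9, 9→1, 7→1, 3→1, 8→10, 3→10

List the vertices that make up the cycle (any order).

2, 3, 6, 8, 11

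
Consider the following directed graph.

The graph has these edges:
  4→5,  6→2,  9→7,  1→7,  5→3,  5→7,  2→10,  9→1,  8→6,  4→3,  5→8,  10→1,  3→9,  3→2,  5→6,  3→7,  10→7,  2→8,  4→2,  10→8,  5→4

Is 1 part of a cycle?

No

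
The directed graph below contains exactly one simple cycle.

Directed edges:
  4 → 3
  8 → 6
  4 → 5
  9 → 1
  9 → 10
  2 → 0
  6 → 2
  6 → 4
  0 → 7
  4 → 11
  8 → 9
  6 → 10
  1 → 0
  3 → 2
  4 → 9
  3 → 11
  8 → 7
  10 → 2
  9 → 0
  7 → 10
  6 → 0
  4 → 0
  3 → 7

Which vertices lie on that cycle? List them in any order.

DFS with gray/black marking from 10:
10 gray
  2 gray
    0 gray
      7 gray
        7→10: 10 is gray → back edge
Back edge closes the cycle 10 → 2 → 0 → 7 → 10; its vertices are {0, 2, 7, 10}.

0, 2, 7, 10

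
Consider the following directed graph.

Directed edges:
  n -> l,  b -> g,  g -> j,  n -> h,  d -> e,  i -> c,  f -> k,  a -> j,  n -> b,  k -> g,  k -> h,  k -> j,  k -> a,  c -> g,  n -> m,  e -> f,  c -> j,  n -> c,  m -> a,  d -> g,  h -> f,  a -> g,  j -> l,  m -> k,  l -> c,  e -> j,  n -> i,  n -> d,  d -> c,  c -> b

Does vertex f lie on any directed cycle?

f is on a cycle iff f can reach itself via ≥1 edge.
f → k → h → f — yes.

Yes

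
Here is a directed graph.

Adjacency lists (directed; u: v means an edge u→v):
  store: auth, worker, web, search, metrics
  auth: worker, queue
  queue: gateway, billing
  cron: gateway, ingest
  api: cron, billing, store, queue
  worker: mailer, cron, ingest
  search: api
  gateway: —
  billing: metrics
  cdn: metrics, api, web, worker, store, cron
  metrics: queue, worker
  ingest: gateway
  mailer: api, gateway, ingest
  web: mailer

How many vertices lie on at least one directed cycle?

10

A vertex is on a directed cycle iff it belongs to a strongly connected component of size ≥ 2 (or has a self-loop).
The vertices on cycles are {api, web, auth, queue, store, mailer, search, worker, billing, metrics} — 10 in total.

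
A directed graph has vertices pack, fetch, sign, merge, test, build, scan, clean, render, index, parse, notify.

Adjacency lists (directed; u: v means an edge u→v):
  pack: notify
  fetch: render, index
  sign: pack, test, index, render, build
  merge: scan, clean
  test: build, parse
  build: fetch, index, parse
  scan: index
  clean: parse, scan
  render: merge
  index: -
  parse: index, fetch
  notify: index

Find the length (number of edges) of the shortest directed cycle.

5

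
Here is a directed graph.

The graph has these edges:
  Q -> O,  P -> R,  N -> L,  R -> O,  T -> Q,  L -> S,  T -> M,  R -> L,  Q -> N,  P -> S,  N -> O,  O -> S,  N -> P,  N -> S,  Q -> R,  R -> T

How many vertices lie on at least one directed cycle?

A vertex is on a directed cycle iff it belongs to a strongly connected component of size ≥ 2 (or has a self-loop).
The vertices on cycles are {N, P, Q, R, T} — 5 in total.

5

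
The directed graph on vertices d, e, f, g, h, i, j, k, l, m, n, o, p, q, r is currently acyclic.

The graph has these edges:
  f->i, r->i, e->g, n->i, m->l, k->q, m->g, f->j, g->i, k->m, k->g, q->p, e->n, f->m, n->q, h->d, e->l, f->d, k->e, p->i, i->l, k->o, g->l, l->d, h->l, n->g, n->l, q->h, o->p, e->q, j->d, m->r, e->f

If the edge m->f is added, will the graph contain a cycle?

Yes

Adding m→f creates a cycle iff f can already reach m.
Path from f: f → m.
So f → … → m → f is a cycle.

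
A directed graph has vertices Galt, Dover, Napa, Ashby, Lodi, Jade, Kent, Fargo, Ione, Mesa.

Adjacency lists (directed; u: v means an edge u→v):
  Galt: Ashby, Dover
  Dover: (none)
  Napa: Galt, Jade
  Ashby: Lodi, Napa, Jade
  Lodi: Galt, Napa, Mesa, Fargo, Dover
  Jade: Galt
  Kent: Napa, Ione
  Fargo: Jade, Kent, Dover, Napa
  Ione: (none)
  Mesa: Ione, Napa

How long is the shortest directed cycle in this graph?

3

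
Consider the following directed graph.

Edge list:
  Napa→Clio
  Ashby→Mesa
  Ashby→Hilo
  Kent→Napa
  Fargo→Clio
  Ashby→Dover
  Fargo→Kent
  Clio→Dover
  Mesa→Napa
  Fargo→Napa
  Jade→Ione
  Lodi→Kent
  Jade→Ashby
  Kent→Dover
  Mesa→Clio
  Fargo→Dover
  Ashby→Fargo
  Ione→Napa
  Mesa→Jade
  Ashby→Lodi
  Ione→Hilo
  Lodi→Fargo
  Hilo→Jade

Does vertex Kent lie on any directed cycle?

Kent lies on a cycle iff there is a path from Kent back to itself.
Exploring from Kent, it never reaches itself; equivalently, its strongly connected component is a singleton.

No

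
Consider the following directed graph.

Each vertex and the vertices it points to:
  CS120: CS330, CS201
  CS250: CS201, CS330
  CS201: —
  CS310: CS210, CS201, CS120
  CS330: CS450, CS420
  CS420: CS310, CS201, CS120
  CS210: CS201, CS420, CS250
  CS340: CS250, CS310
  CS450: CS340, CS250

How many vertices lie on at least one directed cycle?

8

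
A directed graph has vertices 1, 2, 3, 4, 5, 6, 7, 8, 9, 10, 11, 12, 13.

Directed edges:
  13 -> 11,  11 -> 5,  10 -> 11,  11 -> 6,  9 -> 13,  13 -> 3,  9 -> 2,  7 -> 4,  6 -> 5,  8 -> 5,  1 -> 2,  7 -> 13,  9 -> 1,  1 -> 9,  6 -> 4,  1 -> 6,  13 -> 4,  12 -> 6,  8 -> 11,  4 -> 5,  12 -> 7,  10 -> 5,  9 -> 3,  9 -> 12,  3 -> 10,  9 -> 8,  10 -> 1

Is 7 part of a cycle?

7 is on a cycle iff 7 can reach itself via ≥1 edge.
7 → 13 → 3 → 10 → 1 → 9 → 12 → 7 — yes.

Yes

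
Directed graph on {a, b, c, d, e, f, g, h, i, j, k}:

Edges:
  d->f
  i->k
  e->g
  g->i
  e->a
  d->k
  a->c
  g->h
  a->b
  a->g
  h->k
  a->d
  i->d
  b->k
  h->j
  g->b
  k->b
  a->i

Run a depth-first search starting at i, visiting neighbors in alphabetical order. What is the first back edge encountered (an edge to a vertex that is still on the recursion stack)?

b->k

DFS from i (visiting neighbors in alphabetical order); mark gray on enter, black on exit:
i gray
  d gray
    f gray
    f black
    k gray
      b gray
        b→k: k is gray → back edge
First back edge: b → k.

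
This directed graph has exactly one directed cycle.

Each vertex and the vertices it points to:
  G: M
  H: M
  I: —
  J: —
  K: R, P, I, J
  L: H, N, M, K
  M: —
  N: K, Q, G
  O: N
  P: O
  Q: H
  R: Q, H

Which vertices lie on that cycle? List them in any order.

K, N, O, P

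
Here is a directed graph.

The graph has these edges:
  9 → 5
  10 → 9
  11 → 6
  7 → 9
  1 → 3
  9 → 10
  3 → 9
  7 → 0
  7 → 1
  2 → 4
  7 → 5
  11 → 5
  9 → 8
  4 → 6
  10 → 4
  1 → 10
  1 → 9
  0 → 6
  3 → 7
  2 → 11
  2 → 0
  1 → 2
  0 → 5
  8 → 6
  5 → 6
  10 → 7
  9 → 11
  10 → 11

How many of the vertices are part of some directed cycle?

5

A vertex is on a directed cycle iff it belongs to a strongly connected component of size ≥ 2 (or has a self-loop).
The vertices on cycles are {1, 3, 7, 9, 10} — 5 in total.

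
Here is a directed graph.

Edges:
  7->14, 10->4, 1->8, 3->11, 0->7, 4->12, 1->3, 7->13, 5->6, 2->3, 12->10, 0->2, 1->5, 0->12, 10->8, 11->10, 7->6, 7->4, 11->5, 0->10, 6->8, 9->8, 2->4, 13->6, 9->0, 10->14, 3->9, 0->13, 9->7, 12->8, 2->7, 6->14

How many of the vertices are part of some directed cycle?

7

A vertex is on a directed cycle iff it belongs to a strongly connected component of size ≥ 2 (or has a self-loop).
The vertices on cycles are {0, 2, 3, 4, 9, 10, 12} — 7 in total.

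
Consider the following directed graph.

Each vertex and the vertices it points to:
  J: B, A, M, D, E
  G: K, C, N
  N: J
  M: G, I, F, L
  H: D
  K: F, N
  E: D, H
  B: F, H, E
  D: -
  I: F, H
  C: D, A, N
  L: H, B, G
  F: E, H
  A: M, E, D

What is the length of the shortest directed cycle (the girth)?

For each vertex v, BFS finds the shortest path from v back to v.
The shortest such closed walk is M → G → N → J → M, length 4.

4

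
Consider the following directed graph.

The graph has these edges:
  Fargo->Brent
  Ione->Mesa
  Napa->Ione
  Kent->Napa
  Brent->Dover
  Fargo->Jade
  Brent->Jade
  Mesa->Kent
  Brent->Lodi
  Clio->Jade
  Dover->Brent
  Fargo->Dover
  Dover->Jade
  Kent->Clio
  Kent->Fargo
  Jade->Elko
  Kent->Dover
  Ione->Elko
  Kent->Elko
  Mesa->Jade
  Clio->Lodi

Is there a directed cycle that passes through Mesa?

Yes

Mesa is on a cycle iff Mesa can reach itself via ≥1 edge.
Mesa → Kent → Napa → Ione → Mesa — yes.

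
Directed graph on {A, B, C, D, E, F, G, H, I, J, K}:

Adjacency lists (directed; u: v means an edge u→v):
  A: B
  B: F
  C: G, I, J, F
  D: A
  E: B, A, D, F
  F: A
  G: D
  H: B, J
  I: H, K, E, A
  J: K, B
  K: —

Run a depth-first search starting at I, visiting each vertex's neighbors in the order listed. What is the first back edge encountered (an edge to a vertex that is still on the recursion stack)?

A->B

DFS from I (visiting each vertex's neighbors in the order listed); mark gray on enter, black on exit:
I gray
  H gray
    B gray
      F gray
        A gray
          A→B: B is gray → back edge
First back edge: A → B.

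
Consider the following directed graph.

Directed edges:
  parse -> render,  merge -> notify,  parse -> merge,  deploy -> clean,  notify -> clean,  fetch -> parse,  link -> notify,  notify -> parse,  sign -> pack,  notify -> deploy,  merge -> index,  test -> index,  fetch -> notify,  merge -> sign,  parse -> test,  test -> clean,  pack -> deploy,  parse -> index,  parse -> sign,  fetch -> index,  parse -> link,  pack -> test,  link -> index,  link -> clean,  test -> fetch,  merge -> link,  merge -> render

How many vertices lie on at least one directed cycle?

8

A vertex is on a directed cycle iff it belongs to a strongly connected component of size ≥ 2 (or has a self-loop).
The vertices on cycles are {link, pack, sign, test, fetch, merge, parse, notify} — 8 in total.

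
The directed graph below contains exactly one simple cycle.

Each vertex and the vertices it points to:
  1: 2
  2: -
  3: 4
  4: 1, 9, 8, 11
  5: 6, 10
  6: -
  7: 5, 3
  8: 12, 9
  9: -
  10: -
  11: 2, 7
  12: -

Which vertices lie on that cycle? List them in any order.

DFS with gray/black marking from 4:
4 gray
  1 gray
    2 gray
    2 black
  1 black
  9 gray
  9 black
  8 gray
    12 gray
    12 black
    8→9: 9 black — skip
  8 black
  11 gray
    11→2: 2 black — skip
    7 gray
      5 gray
        6 gray
        6 black
        10 gray
        10 black
      5 black
      3 gray
        3→4: 4 is gray → back edge
Back edge closes the cycle 4 → 11 → 7 → 3 → 4; its vertices are {3, 4, 7, 11}.

3, 4, 7, 11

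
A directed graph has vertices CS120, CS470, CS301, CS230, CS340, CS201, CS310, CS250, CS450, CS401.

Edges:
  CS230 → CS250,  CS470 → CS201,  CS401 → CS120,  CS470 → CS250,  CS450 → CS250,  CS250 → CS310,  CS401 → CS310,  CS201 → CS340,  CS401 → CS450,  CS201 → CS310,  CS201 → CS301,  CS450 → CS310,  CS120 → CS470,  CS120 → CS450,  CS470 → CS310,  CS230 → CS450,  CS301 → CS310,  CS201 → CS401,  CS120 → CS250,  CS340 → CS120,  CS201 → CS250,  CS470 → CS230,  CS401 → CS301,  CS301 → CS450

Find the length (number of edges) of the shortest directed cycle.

For each vertex v, BFS finds the shortest path from v back to v.
The shortest such closed walk is CS340 → CS120 → CS470 → CS201 → CS340, length 4.

4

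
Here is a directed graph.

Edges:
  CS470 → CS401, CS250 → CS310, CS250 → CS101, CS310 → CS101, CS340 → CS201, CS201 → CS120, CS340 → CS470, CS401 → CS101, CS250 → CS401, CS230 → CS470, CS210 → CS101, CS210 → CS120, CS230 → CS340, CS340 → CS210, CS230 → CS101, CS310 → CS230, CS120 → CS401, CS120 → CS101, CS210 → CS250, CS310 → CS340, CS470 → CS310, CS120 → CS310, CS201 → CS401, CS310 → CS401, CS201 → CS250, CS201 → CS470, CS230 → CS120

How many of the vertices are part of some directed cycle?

8

A vertex is on a directed cycle iff it belongs to a strongly connected component of size ≥ 2 (or has a self-loop).
The vertices on cycles are {CS120, CS201, CS210, CS230, CS250, CS310, CS340, CS470} — 8 in total.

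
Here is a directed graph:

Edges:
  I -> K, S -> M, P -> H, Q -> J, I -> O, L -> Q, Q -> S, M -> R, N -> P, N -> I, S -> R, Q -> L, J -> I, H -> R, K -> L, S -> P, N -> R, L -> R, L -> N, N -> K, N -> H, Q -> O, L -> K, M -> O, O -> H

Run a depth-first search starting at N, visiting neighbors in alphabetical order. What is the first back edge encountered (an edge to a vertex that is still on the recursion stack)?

L→K

DFS from N (visiting neighbors in alphabetical order); mark gray on enter, black on exit:
N gray
  H gray
    R gray
    R black
  H black
  I gray
    K gray
      L gray
        L→K: K is gray → back edge
First back edge: L → K.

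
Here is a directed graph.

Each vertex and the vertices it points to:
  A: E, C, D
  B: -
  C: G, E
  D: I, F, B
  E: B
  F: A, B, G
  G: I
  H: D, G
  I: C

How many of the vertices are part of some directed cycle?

6

A vertex is on a directed cycle iff it belongs to a strongly connected component of size ≥ 2 (or has a self-loop).
The vertices on cycles are {A, C, D, F, G, I} — 6 in total.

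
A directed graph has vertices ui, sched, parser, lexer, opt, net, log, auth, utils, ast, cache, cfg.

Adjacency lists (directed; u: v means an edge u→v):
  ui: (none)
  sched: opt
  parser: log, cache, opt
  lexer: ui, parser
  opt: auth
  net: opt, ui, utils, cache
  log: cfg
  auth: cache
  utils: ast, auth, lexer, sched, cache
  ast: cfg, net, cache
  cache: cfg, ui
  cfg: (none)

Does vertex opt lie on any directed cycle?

No

opt lies on a cycle iff there is a path from opt back to itself.
Exploring from opt, it never reaches itself; equivalently, its strongly connected component is a singleton.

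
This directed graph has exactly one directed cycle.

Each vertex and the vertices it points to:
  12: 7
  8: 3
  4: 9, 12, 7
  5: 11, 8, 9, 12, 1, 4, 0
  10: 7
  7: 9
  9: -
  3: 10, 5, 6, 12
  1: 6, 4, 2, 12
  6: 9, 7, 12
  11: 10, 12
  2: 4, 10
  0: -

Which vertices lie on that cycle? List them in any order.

DFS with gray/black marking from 5:
5 gray
  11 gray
    10 gray
      7 gray
        9 gray
        9 black
      7 black
    10 black
    12 gray
      12→7: 7 black — skip
    12 black
  11 black
  8 gray
    3 gray
      3→10: 10 black — skip
      3→5: 5 is gray → back edge
Back edge closes the cycle 5 → 8 → 3 → 5; its vertices are {3, 5, 8}.

3, 5, 8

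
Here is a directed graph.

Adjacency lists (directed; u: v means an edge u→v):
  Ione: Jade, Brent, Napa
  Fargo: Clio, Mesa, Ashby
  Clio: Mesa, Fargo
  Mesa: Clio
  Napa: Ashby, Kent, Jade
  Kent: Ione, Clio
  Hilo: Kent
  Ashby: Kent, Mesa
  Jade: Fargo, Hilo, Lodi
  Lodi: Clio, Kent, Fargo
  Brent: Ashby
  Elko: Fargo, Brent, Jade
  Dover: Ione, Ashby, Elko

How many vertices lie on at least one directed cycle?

11

A vertex is on a directed cycle iff it belongs to a strongly connected component of size ≥ 2 (or has a self-loop).
The vertices on cycles are {Clio, Hilo, Ione, Jade, Kent, Lodi, Mesa, Napa, Ashby, Brent, Fargo} — 11 in total.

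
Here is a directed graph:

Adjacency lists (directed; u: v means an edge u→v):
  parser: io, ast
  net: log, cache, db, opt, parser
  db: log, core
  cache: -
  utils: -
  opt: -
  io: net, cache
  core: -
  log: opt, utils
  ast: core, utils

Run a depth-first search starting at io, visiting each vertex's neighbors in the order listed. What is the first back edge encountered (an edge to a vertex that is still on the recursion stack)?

parser->io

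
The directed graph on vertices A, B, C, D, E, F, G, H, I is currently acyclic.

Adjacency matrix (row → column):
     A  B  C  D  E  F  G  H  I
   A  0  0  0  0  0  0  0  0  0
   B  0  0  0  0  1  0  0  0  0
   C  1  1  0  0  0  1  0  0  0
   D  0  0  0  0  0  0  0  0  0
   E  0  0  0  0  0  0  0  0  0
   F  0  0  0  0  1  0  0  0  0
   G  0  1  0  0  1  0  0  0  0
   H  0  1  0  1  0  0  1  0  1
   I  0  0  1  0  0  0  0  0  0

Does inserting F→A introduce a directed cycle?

No

Adding F→A creates a cycle iff A can already reach F.
Explore from A: no path reaches F. The graph stays acyclic.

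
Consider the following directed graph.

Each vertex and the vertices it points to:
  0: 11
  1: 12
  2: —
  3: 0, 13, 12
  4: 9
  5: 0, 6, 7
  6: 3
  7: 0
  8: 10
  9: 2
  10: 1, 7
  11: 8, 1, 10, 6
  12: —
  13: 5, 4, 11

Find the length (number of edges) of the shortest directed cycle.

4

For each vertex v, BFS finds the shortest path from v back to v.
The shortest such closed walk is 13 → 5 → 6 → 3 → 13, length 4.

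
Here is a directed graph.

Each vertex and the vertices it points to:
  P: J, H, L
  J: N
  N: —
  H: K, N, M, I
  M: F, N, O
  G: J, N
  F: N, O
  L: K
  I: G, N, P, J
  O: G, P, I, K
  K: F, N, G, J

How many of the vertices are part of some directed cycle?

8

A vertex is on a directed cycle iff it belongs to a strongly connected component of size ≥ 2 (or has a self-loop).
The vertices on cycles are {F, H, I, K, L, M, O, P} — 8 in total.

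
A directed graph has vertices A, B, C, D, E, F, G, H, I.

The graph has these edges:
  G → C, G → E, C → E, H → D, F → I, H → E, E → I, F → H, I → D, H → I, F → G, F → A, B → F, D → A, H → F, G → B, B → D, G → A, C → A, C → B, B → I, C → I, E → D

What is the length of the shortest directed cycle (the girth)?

2

For each vertex v, BFS finds the shortest path from v back to v.
The shortest such closed walk is H → F → H, length 2.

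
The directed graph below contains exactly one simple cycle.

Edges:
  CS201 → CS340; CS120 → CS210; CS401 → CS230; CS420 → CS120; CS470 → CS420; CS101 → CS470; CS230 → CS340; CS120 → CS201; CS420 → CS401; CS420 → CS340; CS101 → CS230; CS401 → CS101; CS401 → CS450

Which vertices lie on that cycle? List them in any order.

CS101, CS401, CS420, CS470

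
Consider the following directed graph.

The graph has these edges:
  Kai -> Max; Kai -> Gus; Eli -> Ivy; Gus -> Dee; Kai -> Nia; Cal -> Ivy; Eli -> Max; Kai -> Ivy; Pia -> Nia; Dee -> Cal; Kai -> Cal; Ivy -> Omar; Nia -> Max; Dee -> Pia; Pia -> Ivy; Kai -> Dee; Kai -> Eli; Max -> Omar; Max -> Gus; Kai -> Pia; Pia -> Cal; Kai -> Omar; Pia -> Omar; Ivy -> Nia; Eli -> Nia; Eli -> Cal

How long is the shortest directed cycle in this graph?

For each vertex v, BFS finds the shortest path from v back to v.
The shortest such closed walk is Gus → Dee → Pia → Nia → Max → Gus, length 5.

5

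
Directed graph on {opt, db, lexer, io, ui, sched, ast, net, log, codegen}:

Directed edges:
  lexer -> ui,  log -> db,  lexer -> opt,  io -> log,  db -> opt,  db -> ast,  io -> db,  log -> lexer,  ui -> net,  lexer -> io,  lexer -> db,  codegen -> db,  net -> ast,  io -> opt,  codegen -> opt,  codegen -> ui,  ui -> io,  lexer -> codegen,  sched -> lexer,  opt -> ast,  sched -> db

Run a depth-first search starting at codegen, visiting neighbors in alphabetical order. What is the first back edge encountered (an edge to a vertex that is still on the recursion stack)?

lexer->codegen

DFS from codegen (visiting neighbors in alphabetical order); mark gray on enter, black on exit:
codegen gray
  db gray
    ast gray
    ast black
    opt gray
      opt→ast: ast black — skip
    opt black
  db black
  codegen→opt: opt black — skip
  ui gray
    io gray
      io→db: db black — skip
      log gray
        log→db: db black — skip
        lexer gray
          lexer→codegen: codegen is gray → back edge
First back edge: lexer → codegen.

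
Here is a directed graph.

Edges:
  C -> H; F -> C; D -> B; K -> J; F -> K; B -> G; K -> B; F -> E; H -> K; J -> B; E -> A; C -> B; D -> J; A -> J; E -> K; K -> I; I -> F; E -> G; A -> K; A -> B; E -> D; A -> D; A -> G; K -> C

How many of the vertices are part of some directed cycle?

7

A vertex is on a directed cycle iff it belongs to a strongly connected component of size ≥ 2 (or has a self-loop).
The vertices on cycles are {A, C, E, F, H, I, K} — 7 in total.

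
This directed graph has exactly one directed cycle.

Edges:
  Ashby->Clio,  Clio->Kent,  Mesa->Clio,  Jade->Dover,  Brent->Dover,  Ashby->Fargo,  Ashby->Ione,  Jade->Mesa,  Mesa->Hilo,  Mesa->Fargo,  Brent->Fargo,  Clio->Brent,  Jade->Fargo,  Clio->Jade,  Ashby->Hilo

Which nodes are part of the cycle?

DFS with gray/black marking from Clio:
Clio gray
  Brent gray
    Dover gray
    Dover black
    Fargo gray
    Fargo black
  Brent black
  Jade gray
    Jade→Dover: Dover black — skip
    Mesa gray
      Mesa→Clio: Clio is gray → back edge
Back edge closes the cycle Clio → Jade → Mesa → Clio; its vertices are {Clio, Jade, Mesa}.

Clio, Jade, Mesa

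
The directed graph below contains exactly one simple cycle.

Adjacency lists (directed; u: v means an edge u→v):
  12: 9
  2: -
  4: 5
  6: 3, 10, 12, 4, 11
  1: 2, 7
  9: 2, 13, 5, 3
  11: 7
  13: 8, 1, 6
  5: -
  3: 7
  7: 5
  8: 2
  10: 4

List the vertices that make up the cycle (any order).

6, 9, 12, 13

DFS with gray/black marking from 13:
13 gray
  8 gray
    2 gray
    2 black
  8 black
  1 gray
    1→2: 2 black — skip
    7 gray
      5 gray
      5 black
    7 black
  1 black
  6 gray
    3 gray
      3→7: 7 black — skip
    3 black
    10 gray
      4 gray
        4→5: 5 black — skip
      4 black
    10 black
    12 gray
      9 gray
        9→2: 2 black — skip
        9→13: 13 is gray → back edge
Back edge closes the cycle 13 → 6 → 12 → 9 → 13; its vertices are {6, 9, 12, 13}.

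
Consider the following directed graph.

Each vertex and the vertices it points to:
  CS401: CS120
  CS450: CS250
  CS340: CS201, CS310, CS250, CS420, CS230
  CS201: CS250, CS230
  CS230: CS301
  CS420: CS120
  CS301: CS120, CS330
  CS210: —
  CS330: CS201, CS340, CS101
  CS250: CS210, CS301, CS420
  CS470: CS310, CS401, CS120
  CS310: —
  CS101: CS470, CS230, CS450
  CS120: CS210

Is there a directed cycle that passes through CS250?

Yes

CS250 is on a cycle iff CS250 can reach itself via ≥1 edge.
CS250 → CS301 → CS330 → CS201 → CS250 — yes.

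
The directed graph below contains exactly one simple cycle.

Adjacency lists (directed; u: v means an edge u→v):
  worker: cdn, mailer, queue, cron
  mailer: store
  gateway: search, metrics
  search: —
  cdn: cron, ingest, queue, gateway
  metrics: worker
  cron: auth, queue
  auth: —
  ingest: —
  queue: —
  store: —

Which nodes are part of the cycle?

DFS with gray/black marking from worker:
worker gray
  cdn gray
    cron gray
      auth gray
      auth black
      queue gray
      queue black
    cron black
    ingest gray
    ingest black
    cdn→queue: queue black — skip
    gateway gray
      search gray
      search black
      metrics gray
        metrics→worker: worker is gray → back edge
Back edge closes the cycle worker → cdn → gateway → metrics → worker; its vertices are {cdn, worker, gateway, metrics}.

cdn, worker, gateway, metrics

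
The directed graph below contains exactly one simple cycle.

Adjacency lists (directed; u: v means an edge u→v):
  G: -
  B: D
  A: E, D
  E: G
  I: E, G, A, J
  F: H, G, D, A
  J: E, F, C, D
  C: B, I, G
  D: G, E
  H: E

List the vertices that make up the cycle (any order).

C, I, J

DFS with gray/black marking from C:
C gray
  B gray
    D gray
      G gray
      G black
      E gray
        E→G: G black — skip
      E black
    D black
  B black
  I gray
    I→E: E black — skip
    I→G: G black — skip
    A gray
      A→E: E black — skip
      A→D: D black — skip
    A black
    J gray
      J→E: E black — skip
      F gray
        H gray
          H→E: E black — skip
        H black
        F→G: G black — skip
        F→D: D black — skip
        F→A: A black — skip
      F black
      J→C: C is gray → back edge
Back edge closes the cycle C → I → J → C; its vertices are {C, I, J}.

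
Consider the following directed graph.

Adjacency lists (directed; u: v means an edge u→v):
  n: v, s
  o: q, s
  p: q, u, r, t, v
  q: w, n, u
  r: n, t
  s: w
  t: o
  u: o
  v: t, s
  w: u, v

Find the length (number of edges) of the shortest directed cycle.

3

For each vertex v, BFS finds the shortest path from v back to v.
The shortest such closed walk is q → u → o → q, length 3.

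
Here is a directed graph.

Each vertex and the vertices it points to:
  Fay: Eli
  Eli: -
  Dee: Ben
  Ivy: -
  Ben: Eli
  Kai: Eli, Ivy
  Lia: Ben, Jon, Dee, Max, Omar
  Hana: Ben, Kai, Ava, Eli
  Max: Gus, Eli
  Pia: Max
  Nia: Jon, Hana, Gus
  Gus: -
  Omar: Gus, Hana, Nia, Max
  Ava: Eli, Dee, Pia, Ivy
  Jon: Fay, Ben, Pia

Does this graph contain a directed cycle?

No

DFS with white/gray/black marking, starting from Ivy:
Ivy gray
Ivy black
Fay gray
  Eli gray
  Eli black
Fay black
Dee gray
  Ben gray
    Ben→Eli: Eli black — skip
  Ben black
Dee black
Kai gray
  Kai→Eli: Eli black — skip
  Kai→Ivy: Ivy black — skip
Kai black
Lia gray
  Lia→Ben: Ben black — skip
  Jon gray
    Jon→Fay: Fay black — skip
    Jon→Ben: Ben black — skip
    Pia gray
      Max gray
        Gus gray
        Gus black
        Max→Eli: Eli black — skip
      Max black
    Pia black
  Jon black
  Lia→Dee: Dee black — skip
  Lia→Max: Max black — skip
  Omar gray
    Omar→Gus: Gus black — skip
    Hana gray
      Hana→Ben: Ben black — skip
      Hana→Kai: Kai black — skip
      Ava gray
        Ava→Eli: Eli black — skip
        Ava→Dee: Dee black — skip
        Ava→Pia: Pia black — skip
        Ava→Ivy: Ivy black — skip
      Ava black
      Hana→Eli: Eli black — skip
    Hana black
    Nia gray
      Nia→Jon: Jon black — skip
      Nia→Hana: Hana black — skip
      Nia→Gus: Gus black — skip
    Nia black
    Omar→Max: Max black — skip
  Omar black
Lia black
Every edge goes to a white or black vertex — no back edge, so the graph is acyclic.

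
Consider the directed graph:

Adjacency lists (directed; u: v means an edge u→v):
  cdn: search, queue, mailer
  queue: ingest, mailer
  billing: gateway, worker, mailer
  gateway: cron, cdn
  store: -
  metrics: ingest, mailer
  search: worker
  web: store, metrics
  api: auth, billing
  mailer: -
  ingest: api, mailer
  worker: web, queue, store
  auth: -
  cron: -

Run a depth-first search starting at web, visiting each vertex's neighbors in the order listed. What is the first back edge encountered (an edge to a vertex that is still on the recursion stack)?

worker→web

DFS from web (visiting each vertex's neighbors in the order listed); mark gray on enter, black on exit:
web gray
  store gray
  store black
  metrics gray
    ingest gray
      api gray
        auth gray
        auth black
        billing gray
          gateway gray
            cron gray
            cron black
            cdn gray
              search gray
                worker gray
                  worker→web: web is gray → back edge
First back edge: worker → web.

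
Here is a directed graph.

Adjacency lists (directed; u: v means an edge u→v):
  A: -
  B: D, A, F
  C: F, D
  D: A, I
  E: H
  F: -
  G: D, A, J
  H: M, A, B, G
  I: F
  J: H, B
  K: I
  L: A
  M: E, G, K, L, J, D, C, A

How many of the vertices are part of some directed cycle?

5

A vertex is on a directed cycle iff it belongs to a strongly connected component of size ≥ 2 (or has a self-loop).
The vertices on cycles are {E, G, H, J, M} — 5 in total.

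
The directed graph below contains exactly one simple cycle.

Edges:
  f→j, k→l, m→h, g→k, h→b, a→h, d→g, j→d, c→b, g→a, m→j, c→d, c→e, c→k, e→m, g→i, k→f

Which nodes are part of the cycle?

d, f, g, j, k

DFS with gray/black marking from d:
d gray
  g gray
    a gray
      h gray
        b gray
        b black
      h black
    a black
    k gray
      l gray
      l black
      f gray
        j gray
          j→d: d is gray → back edge
Back edge closes the cycle d → g → k → f → j → d; its vertices are {d, f, g, j, k}.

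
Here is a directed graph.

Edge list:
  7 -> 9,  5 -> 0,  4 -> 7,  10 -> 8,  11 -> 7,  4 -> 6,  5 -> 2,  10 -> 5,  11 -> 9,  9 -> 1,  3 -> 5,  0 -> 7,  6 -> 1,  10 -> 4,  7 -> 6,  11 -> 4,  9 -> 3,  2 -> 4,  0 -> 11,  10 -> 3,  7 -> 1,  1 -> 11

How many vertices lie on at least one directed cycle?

10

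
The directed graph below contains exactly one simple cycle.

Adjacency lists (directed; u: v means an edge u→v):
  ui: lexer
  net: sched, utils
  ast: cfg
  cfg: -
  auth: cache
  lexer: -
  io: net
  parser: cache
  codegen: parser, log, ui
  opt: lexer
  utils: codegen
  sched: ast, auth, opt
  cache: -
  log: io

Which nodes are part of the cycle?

io, log, net, utils, codegen

DFS with gray/black marking from net:
net gray
  sched gray
    ast gray
      cfg gray
      cfg black
    ast black
    auth gray
      cache gray
      cache black
    auth black
    opt gray
      lexer gray
      lexer black
    opt black
  sched black
  utils gray
    codegen gray
      parser gray
        parser→cache: cache black — skip
      parser black
      log gray
        io gray
          io→net: net is gray → back edge
Back edge closes the cycle net → utils → codegen → log → io → net; its vertices are {io, log, net, utils, codegen}.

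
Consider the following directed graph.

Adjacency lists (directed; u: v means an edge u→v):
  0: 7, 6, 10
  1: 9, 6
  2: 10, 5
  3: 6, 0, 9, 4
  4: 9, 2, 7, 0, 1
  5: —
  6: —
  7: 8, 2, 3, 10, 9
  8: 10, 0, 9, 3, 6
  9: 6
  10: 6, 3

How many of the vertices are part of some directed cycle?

A vertex is on a directed cycle iff it belongs to a strongly connected component of size ≥ 2 (or has a self-loop).
The vertices on cycles are {0, 2, 3, 4, 7, 8, 10} — 7 in total.

7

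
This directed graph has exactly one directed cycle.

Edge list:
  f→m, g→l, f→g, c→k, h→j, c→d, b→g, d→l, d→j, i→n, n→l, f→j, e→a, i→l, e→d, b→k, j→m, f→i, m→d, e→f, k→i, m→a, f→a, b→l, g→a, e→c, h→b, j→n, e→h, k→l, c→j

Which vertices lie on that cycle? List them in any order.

d, j, m

DFS with gray/black marking from m:
m gray
  d gray
    j gray
      j→m: m is gray → back edge
Back edge closes the cycle m → d → j → m; its vertices are {d, j, m}.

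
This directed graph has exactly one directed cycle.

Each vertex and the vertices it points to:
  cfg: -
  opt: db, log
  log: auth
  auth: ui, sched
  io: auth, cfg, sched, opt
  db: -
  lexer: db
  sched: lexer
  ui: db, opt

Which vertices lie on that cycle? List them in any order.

ui, log, opt, auth

DFS with gray/black marking from auth:
auth gray
  ui gray
    db gray
    db black
    opt gray
      opt→db: db black — skip
      log gray
        log→auth: auth is gray → back edge
Back edge closes the cycle auth → ui → opt → log → auth; its vertices are {ui, log, opt, auth}.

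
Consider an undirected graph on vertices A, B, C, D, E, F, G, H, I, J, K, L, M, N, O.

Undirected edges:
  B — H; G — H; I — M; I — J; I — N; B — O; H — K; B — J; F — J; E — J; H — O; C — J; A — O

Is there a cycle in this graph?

DFS, tracking each vertex's parent; an edge to a visited non-parent vertex closes a cycle.
Start from A:
visit A (parent –)
  visit O (parent A)
    visit B (parent O)
      B–O: parent, skip
      visit H (parent B)
        visit G (parent H)
          G–H: parent, skip
        H–B: parent, skip
        H–O: O visited and ≠ parent → cycle
Cycle: O – B – H – O.

Yes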